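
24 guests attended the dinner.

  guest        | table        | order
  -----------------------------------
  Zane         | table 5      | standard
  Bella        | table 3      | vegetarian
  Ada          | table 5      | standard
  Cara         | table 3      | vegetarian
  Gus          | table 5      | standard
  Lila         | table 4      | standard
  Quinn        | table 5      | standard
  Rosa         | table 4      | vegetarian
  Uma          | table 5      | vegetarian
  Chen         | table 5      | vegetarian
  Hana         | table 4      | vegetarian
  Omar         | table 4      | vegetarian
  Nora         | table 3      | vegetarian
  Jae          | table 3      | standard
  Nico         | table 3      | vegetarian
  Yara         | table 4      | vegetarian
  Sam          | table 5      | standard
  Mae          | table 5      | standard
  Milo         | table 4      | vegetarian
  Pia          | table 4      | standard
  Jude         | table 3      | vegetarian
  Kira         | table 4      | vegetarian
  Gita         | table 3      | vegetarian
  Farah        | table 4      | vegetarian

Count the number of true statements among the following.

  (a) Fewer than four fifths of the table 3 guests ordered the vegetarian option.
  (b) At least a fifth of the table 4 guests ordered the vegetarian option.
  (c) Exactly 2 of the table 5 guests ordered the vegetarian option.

2

(a) table 3: |A| = 7, |A ∩ B| = 6; needs |A ∩ B| / |A| < 4/5 — false.
(b) table 4: |A| = 9, |A ∩ B| = 7; needs |A ∩ B| / |A| ≥ 1/5 — true.
(c) table 5: |A| = 8, |A ∩ B| = 2; needs |A ∩ B| = 2 — true.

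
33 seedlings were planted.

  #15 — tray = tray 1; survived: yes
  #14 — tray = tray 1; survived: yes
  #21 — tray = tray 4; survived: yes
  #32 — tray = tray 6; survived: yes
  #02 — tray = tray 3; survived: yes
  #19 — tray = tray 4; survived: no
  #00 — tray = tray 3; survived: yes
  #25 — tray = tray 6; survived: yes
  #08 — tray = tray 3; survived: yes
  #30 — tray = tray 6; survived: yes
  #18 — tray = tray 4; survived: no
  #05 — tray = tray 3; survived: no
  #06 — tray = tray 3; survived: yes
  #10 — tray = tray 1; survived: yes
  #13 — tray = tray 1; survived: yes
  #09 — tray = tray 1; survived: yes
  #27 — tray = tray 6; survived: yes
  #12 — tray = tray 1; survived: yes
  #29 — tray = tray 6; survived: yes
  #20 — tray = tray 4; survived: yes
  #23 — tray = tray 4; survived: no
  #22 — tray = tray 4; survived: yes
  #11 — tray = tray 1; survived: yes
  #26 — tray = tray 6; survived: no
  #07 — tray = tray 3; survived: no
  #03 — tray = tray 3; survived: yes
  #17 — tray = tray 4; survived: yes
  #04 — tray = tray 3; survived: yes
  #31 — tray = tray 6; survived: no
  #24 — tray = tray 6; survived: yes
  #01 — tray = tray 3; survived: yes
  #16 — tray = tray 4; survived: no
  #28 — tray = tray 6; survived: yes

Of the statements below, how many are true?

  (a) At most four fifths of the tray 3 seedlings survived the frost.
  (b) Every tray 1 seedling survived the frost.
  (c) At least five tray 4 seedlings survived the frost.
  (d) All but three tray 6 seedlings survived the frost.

2

(a) tray 3: |A| = 9, |A ∩ B| = 7; needs |A ∩ B| / |A| ≤ 4/5 — true.
(b) tray 1: |A| = 7, |A ∩ B| = 7; needs A ⊆ B, i.e. every element of A is in B (|A ∖ B| = 0) — true.
(c) tray 4: |A| = 8, |A ∩ B| = 4; needs |A ∩ B| ≥ 5 — false.
(d) tray 6: |A| = 9, |A ∩ B| = 7; needs |A ∖ B| = 3 — false.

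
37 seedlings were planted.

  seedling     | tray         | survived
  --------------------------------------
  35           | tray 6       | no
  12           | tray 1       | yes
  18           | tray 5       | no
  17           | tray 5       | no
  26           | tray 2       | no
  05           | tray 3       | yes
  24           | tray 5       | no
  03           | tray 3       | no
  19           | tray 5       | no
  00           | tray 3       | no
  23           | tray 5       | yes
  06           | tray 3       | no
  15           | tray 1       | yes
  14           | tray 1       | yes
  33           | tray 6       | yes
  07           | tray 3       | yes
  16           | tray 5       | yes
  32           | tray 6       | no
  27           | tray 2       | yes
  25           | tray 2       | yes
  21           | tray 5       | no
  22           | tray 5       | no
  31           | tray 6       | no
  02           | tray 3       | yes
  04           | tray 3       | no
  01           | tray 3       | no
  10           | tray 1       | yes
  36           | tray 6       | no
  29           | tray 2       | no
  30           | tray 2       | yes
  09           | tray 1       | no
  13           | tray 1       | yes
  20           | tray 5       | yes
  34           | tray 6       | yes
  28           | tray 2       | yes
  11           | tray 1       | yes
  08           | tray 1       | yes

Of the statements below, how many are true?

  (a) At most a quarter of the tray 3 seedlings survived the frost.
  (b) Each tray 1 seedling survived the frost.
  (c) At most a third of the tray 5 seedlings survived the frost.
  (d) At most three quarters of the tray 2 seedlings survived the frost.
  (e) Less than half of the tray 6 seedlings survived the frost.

3

(a) tray 3: |A| = 8, |A ∩ B| = 3; needs |A ∩ B| / |A| ≤ 1/4 — false.
(b) tray 1: |A| = 8, |A ∩ B| = 7; needs A ⊆ B, i.e. every element of A is in B (|A ∖ B| = 0) — false.
(c) tray 5: |A| = 9, |A ∩ B| = 3; needs |A ∩ B| / |A| ≤ 1/3 — true.
(d) tray 2: |A| = 6, |A ∩ B| = 4; needs |A ∩ B| / |A| ≤ 3/4 — true.
(e) tray 6: |A| = 6, |A ∩ B| = 2; needs |A ∩ B| < |A ∖ B| — true.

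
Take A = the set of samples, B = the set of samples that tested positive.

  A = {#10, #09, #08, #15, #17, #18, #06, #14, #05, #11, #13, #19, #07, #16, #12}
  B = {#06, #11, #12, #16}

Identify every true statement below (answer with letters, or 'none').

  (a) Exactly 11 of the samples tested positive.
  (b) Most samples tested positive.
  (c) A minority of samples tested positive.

|A| = 15, |A ∩ B| = 4, |A ∖ B| = 11.
(a) |A ∩ B| = 11: fails.
(b) |A ∩ B| > |A ∖ B|: fails.
(c) |A ∩ B| < |A ∖ B|: holds.

(c)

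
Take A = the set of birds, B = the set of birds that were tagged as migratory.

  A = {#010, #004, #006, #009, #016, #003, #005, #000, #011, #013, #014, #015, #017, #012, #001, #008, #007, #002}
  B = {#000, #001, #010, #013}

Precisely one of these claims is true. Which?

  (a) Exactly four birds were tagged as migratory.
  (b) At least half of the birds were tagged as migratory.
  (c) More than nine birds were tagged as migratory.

(a)

|A| = 18, |A ∩ B| = 4, |A ∖ B| = 14.
(a) requires |A ∩ B| = 4: true.
(b) requires |A ∩ B| ≥ |A ∖ B|: false.
(c) requires |A ∩ B| > 9: false.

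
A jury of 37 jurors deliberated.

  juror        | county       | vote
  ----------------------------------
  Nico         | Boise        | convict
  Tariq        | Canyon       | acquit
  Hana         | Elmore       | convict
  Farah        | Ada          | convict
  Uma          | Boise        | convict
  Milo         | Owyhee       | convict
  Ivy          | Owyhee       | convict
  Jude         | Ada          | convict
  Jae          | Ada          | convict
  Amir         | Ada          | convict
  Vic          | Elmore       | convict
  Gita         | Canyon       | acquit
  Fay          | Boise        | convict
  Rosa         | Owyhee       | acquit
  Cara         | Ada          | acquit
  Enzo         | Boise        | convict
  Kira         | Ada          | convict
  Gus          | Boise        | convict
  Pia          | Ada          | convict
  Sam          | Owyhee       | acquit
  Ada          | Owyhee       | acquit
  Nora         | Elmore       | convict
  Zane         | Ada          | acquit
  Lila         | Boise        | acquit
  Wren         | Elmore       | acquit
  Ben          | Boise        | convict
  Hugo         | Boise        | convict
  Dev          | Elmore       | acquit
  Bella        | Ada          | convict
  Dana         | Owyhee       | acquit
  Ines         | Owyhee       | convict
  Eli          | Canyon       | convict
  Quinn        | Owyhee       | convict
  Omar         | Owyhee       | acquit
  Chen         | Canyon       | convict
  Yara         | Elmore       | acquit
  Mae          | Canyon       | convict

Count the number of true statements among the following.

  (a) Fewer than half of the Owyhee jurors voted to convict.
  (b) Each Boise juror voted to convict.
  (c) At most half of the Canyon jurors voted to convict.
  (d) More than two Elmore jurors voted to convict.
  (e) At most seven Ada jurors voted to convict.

3

(a) Owyhee: |A| = 9, |A ∩ B| = 4; needs |A ∩ B| < |A ∖ B| — true.
(b) Boise: |A| = 8, |A ∩ B| = 7; needs A ⊆ B, i.e. every element of A is in B (|A ∖ B| = 0) — false.
(c) Canyon: |A| = 5, |A ∩ B| = 3; needs |A ∩ B| ≤ |A ∖ B| — false.
(d) Elmore: |A| = 6, |A ∩ B| = 3; needs |A ∩ B| > 2 — true.
(e) Ada: |A| = 9, |A ∩ B| = 7; needs |A ∩ B| ≤ 7 — true.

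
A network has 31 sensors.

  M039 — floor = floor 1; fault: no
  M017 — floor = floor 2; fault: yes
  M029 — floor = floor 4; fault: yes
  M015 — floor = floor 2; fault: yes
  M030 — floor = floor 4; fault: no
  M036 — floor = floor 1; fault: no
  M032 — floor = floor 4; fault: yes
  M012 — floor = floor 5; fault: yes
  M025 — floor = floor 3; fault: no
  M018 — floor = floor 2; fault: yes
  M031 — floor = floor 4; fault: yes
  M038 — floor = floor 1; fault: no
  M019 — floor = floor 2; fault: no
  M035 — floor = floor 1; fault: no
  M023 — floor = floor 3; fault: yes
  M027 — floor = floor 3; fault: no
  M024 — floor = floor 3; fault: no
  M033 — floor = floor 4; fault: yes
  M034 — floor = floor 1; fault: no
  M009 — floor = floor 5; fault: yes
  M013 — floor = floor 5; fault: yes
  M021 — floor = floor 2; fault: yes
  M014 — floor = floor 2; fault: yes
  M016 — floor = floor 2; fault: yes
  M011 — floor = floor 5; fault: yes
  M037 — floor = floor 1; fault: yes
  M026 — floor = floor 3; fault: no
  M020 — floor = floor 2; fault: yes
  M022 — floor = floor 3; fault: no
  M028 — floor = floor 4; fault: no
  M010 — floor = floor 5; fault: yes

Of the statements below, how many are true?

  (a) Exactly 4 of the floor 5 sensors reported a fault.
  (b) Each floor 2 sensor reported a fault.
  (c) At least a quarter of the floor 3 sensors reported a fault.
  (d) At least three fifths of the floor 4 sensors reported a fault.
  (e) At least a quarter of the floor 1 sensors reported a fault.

(a) floor 5: |A| = 5, |A ∩ B| = 5; needs |A ∩ B| = 4 — false.
(b) floor 2: |A| = 8, |A ∩ B| = 7; needs A ⊆ B, i.e. every element of A is in B (|A ∖ B| = 0) — false.
(c) floor 3: |A| = 6, |A ∩ B| = 1; needs |A ∩ B| / |A| ≥ 1/4 — false.
(d) floor 4: |A| = 6, |A ∩ B| = 4; needs |A ∩ B| / |A| ≥ 3/5 — true.
(e) floor 1: |A| = 6, |A ∩ B| = 1; needs |A ∩ B| / |A| ≥ 1/4 — false.

1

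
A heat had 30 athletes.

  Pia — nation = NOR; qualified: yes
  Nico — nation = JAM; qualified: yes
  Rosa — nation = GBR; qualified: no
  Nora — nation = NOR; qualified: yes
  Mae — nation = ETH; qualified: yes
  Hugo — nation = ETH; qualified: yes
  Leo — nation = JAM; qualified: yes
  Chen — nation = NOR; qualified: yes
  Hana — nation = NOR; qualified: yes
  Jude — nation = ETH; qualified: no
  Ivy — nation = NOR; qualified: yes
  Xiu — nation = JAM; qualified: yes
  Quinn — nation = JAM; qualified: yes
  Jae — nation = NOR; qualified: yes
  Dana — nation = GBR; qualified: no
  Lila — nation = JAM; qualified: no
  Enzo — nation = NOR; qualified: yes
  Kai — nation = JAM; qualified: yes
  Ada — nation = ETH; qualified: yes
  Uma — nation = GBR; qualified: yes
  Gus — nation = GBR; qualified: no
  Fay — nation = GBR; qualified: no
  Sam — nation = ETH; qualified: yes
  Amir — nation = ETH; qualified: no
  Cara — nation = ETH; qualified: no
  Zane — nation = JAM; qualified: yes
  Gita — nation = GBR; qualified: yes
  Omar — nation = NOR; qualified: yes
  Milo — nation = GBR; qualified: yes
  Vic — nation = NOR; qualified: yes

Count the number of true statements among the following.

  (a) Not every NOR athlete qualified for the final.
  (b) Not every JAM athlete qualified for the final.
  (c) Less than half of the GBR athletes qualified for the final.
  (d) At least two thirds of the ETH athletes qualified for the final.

(a) NOR: |A| = 9, |A ∩ B| = 9; needs A ⊄ B (|A ∖ B| ≥ 1) — false.
(b) JAM: |A| = 7, |A ∩ B| = 6; needs A ⊄ B (|A ∖ B| ≥ 1) — true.
(c) GBR: |A| = 7, |A ∩ B| = 3; needs |A ∩ B| < |A ∖ B| — true.
(d) ETH: |A| = 7, |A ∩ B| = 4; needs |A ∩ B| / |A| ≥ 2/3 — false.

2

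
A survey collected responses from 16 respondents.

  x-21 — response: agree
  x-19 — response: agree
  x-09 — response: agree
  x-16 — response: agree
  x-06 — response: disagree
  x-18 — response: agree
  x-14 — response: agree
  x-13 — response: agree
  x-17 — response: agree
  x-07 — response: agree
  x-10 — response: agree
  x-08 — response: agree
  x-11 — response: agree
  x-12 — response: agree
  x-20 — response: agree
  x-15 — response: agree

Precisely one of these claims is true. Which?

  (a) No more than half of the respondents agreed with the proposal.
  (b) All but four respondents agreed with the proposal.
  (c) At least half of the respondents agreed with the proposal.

|A| = 16, |A ∩ B| = 15, |A ∖ B| = 1.
(a) requires |A ∩ B| ≤ |A ∖ B|: false.
(b) requires |A ∖ B| = 4: false.
(c) requires |A ∩ B| ≥ |A ∖ B|: true.

(c)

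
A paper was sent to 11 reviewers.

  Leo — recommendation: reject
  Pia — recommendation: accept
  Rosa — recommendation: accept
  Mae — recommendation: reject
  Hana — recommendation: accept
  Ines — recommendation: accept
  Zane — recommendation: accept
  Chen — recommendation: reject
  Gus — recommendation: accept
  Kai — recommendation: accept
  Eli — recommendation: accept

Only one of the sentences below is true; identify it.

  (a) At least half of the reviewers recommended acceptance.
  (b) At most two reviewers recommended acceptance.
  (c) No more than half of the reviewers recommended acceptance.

(a)

|A| = 11, |A ∩ B| = 8, |A ∖ B| = 3.
(a) requires |A ∩ B| ≥ |A ∖ B|: true.
(b) requires |A ∩ B| ≤ 2: false.
(c) requires |A ∩ B| ≤ |A ∖ B|: false.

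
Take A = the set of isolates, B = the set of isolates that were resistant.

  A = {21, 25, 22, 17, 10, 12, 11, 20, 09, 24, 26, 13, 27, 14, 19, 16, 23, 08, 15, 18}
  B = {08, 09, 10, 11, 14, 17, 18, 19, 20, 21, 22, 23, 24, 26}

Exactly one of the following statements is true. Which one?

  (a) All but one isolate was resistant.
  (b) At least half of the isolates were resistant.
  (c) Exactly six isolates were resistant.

|A| = 20, |A ∩ B| = 14, |A ∖ B| = 6.
(a) requires |A ∖ B| = 1: false.
(b) requires |A ∩ B| ≥ |A ∖ B|: true.
(c) requires |A ∩ B| = 6: false.

(b)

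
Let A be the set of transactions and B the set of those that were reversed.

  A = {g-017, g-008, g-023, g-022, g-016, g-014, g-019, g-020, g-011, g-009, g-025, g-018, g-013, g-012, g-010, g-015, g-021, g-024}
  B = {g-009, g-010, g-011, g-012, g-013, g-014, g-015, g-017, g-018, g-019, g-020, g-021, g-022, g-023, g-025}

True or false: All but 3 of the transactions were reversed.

Truth condition: |A ∖ B| = 3.
|A| = 18, |A ∩ B| = 15, |A ∖ B| = 3.
|A ∖ B| = 3, so the statement is true.

True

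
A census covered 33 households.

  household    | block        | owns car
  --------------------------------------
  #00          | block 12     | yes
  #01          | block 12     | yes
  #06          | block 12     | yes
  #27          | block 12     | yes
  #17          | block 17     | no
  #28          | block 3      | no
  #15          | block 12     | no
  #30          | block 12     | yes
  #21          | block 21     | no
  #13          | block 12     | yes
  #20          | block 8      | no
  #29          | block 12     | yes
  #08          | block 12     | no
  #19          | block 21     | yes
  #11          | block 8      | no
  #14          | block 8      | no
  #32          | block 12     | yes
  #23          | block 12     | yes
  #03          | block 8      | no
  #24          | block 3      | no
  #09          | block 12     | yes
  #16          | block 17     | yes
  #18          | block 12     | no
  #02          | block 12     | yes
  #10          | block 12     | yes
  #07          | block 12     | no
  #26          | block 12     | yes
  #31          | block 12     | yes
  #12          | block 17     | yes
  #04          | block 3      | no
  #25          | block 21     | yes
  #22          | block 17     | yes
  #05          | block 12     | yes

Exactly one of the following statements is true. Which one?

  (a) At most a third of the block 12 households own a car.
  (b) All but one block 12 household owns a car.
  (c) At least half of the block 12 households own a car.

(c)

|A| = 19, |A ∩ B| = 15, |A ∖ B| = 4.
(a) requires |A ∩ B| / |A| ≤ 1/3: false.
(b) requires |A ∖ B| = 1: false.
(c) requires |A ∩ B| ≥ |A ∖ B|: true.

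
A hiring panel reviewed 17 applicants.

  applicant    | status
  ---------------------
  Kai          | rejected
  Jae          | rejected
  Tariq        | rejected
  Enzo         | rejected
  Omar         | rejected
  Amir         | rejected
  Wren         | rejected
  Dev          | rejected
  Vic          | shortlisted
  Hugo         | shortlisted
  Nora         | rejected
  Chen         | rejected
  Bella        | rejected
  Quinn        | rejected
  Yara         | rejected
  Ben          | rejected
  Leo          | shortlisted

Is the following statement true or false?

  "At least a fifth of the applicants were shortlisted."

'At least a fifth of the applicants were shortlisted' holds iff |A ∩ B| / |A| ≥ 1/5.
|A| = 17, |A ∩ B| = 3, |A ∖ B| = 14.
|A ∩ B|/|A| = 3/17, so the statement is false.

False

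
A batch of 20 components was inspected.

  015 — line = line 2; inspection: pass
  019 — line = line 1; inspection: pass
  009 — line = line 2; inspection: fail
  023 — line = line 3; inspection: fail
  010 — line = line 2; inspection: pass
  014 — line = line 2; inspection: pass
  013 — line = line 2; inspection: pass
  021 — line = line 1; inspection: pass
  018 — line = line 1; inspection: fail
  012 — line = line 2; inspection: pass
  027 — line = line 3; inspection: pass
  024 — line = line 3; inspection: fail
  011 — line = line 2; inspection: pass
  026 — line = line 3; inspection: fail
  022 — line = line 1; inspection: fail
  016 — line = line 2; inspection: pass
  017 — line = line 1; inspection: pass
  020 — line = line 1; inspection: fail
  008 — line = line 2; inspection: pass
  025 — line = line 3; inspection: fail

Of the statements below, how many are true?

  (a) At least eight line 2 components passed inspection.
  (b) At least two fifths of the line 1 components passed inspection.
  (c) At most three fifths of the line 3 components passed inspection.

3

(a) line 2: |A| = 9, |A ∩ B| = 8; needs |A ∩ B| ≥ 8 — true.
(b) line 1: |A| = 6, |A ∩ B| = 3; needs |A ∩ B| / |A| ≥ 2/5 — true.
(c) line 3: |A| = 5, |A ∩ B| = 1; needs |A ∩ B| / |A| ≤ 3/5 — true.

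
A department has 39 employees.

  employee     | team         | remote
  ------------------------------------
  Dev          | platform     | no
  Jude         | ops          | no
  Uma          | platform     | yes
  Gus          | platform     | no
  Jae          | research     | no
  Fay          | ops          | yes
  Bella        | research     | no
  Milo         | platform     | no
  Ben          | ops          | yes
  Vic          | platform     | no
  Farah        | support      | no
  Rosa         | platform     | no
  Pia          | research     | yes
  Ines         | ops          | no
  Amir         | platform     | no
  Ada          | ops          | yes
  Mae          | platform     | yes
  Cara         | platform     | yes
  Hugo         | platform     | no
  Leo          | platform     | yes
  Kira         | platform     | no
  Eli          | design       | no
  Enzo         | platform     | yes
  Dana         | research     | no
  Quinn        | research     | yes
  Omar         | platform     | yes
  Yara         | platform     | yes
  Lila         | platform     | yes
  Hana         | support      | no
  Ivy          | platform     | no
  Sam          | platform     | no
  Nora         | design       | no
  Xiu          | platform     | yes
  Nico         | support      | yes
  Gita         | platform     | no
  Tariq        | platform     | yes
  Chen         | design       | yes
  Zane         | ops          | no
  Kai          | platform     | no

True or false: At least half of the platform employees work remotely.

Truth condition: |A ∩ B| ≥ |A ∖ B|.
|A| = 22, |A ∩ B| = 10, |A ∖ B| = 12.
10 < 12, so the statement is false.

False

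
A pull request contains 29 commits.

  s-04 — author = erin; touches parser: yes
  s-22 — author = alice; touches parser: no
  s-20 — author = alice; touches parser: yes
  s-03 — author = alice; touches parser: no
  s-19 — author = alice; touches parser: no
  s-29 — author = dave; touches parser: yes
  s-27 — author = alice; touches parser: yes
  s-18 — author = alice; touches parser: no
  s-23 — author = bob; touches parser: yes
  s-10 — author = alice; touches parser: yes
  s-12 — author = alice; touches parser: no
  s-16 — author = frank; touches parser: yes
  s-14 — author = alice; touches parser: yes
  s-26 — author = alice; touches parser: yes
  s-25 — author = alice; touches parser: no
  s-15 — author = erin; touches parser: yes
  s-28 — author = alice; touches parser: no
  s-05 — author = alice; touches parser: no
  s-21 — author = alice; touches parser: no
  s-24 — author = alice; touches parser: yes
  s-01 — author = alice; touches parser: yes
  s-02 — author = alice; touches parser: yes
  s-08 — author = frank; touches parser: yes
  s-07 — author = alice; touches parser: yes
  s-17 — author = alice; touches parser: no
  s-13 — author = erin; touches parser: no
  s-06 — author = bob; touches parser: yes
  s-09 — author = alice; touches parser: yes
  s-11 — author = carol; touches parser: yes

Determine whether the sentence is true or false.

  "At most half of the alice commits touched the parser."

'At most half of the alice commits touched the parser' holds iff |A ∩ B| ≤ |A ∖ B|.
|A| = 20, |A ∩ B| = 10, |A ∖ B| = 10.
10 = 10, so the statement is true.

True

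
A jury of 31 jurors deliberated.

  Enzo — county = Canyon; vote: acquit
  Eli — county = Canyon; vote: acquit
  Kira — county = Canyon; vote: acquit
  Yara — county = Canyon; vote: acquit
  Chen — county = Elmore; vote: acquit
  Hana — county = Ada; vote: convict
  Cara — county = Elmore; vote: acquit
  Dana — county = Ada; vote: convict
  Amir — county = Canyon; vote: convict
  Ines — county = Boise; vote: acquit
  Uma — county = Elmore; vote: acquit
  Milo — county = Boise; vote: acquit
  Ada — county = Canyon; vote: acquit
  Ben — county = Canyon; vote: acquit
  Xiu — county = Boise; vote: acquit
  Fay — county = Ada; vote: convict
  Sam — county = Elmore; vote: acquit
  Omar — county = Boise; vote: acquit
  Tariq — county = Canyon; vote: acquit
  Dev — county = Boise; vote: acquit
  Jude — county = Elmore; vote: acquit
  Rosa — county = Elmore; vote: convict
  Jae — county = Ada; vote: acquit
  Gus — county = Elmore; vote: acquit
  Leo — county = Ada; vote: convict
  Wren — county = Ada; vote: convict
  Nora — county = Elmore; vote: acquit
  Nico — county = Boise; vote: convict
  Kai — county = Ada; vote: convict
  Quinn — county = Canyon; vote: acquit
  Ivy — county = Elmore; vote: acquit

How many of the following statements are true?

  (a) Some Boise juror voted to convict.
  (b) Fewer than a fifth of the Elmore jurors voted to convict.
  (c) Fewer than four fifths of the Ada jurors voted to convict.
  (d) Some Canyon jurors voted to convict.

3

(a) Boise: |A| = 6, |A ∩ B| = 1; needs A ∩ B ≠ ∅ (|A ∩ B| ≥ 1) — true.
(b) Elmore: |A| = 9, |A ∩ B| = 1; needs |A ∩ B| / |A| < 1/5 — true.
(c) Ada: |A| = 7, |A ∩ B| = 6; needs |A ∩ B| / |A| < 4/5 — false.
(d) Canyon: |A| = 9, |A ∩ B| = 1; needs A ∩ B ≠ ∅ (|A ∩ B| ≥ 1) — true.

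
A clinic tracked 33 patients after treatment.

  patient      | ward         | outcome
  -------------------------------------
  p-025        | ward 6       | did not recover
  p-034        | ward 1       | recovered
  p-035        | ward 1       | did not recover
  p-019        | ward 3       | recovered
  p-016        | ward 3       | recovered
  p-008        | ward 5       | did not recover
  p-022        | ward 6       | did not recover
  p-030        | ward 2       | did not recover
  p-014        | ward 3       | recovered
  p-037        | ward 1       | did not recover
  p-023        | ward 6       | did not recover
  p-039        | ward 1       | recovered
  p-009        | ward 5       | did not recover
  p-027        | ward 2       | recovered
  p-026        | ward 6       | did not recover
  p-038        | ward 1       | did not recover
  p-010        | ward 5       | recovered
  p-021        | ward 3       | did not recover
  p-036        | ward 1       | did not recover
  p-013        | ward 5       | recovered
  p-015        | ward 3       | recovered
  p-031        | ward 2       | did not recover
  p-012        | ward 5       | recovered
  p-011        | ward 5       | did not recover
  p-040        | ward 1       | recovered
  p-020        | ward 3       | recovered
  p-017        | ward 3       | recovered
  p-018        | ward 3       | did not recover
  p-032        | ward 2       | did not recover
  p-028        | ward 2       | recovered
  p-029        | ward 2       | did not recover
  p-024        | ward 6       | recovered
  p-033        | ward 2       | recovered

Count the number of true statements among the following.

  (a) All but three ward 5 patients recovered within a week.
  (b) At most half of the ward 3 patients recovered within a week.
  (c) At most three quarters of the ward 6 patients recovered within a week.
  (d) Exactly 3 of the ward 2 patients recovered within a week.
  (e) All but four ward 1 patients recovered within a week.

(a) ward 5: |A| = 6, |A ∩ B| = 3; needs |A ∖ B| = 3 — true.
(b) ward 3: |A| = 8, |A ∩ B| = 6; needs |A ∩ B| ≤ |A ∖ B| — false.
(c) ward 6: |A| = 5, |A ∩ B| = 1; needs |A ∩ B| / |A| ≤ 3/4 — true.
(d) ward 2: |A| = 7, |A ∩ B| = 3; needs |A ∩ B| = 3 — true.
(e) ward 1: |A| = 7, |A ∩ B| = 3; needs |A ∖ B| = 4 — true.

4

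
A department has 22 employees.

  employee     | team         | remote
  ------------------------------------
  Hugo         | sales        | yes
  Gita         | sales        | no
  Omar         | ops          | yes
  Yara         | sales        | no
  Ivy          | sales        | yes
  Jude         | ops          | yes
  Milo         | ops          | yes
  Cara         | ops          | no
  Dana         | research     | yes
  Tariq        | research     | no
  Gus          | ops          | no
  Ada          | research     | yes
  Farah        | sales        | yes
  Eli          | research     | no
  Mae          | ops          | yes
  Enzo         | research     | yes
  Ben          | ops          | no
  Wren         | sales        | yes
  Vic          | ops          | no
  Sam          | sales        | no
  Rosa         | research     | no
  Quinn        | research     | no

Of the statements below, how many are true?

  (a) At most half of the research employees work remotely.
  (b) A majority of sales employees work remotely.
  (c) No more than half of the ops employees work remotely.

3

(a) research: |A| = 7, |A ∩ B| = 3; needs |A ∩ B| ≤ |A ∖ B| — true.
(b) sales: |A| = 7, |A ∩ B| = 4; needs |A ∩ B| > |A ∖ B| — true.
(c) ops: |A| = 8, |A ∩ B| = 4; needs |A ∩ B| ≤ |A ∖ B| — true.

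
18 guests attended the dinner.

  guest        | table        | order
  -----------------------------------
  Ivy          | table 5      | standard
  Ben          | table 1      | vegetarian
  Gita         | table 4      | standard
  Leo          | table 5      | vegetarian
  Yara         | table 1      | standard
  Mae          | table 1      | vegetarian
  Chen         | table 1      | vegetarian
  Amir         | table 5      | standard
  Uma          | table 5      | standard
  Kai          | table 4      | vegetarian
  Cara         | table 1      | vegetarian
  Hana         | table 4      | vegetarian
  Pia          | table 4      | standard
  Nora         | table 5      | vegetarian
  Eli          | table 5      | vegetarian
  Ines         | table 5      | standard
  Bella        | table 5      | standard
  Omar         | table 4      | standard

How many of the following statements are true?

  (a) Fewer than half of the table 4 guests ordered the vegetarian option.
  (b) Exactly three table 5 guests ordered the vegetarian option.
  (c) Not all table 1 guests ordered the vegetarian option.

(a) table 4: |A| = 5, |A ∩ B| = 2; needs |A ∩ B| < |A ∖ B| — true.
(b) table 5: |A| = 8, |A ∩ B| = 3; needs |A ∩ B| = 3 — true.
(c) table 1: |A| = 5, |A ∩ B| = 4; needs A ⊄ B (|A ∖ B| ≥ 1) — true.

3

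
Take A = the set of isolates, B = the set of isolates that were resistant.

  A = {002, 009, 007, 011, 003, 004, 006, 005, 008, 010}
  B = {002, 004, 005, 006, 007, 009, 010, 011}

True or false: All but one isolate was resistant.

Truth condition: |A ∖ B| = 1.
A (the restrictor) = {002, 009, 007, 011, 003, 004, 006, 005, 008, 010}, |A| = 10.
A ∖ B = {003, 008}, so |A ∖ B| = 2.
|A ∖ B| = 2, so the statement is false.

False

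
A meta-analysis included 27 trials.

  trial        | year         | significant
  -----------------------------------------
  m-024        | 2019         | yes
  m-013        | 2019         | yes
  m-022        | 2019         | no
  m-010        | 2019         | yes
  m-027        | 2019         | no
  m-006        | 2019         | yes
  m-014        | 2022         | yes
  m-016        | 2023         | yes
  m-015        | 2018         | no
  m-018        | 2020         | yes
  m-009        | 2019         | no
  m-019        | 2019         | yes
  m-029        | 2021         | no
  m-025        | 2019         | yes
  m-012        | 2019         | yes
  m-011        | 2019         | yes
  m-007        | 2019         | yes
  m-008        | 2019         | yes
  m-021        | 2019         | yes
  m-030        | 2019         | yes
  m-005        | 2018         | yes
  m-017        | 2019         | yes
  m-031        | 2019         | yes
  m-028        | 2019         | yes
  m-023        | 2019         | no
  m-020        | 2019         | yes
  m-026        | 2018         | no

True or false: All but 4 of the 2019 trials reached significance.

Truth condition: |A ∖ B| = 4.
|A| = 20, |A ∩ B| = 16, |A ∖ B| = 4.
|A ∖ B| = 4, so the statement is true.

True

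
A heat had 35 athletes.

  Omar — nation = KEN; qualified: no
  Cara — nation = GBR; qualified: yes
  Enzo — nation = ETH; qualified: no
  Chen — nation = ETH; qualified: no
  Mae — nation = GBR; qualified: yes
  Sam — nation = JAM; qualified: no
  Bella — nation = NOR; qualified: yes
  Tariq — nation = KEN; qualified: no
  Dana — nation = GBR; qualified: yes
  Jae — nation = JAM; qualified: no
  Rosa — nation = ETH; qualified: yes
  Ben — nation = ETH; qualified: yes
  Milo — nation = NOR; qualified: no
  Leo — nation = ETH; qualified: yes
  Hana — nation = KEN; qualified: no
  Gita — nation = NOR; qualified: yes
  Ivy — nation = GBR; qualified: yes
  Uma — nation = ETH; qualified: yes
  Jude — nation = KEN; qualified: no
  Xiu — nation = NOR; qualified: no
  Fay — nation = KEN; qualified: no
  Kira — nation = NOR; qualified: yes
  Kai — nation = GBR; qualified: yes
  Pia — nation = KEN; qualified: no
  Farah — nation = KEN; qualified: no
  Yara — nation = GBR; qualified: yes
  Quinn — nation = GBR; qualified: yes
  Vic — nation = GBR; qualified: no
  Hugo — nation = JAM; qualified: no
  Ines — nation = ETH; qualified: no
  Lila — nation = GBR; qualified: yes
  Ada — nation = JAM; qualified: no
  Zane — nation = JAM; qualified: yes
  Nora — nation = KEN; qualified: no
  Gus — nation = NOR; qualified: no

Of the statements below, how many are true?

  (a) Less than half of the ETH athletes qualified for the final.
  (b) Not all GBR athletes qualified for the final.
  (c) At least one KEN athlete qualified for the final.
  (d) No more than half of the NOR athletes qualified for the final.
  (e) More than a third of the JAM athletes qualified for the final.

2

(a) ETH: |A| = 7, |A ∩ B| = 4; needs |A ∩ B| < |A ∖ B| — false.
(b) GBR: |A| = 9, |A ∩ B| = 8; needs A ⊄ B (|A ∖ B| ≥ 1) — true.
(c) KEN: |A| = 8, |A ∩ B| = 0; needs A ∩ B ≠ ∅ (|A ∩ B| ≥ 1) — false.
(d) NOR: |A| = 6, |A ∩ B| = 3; needs |A ∩ B| ≤ |A ∖ B| — true.
(e) JAM: |A| = 5, |A ∩ B| = 1; needs |A ∩ B| / |A| > 1/3 — false.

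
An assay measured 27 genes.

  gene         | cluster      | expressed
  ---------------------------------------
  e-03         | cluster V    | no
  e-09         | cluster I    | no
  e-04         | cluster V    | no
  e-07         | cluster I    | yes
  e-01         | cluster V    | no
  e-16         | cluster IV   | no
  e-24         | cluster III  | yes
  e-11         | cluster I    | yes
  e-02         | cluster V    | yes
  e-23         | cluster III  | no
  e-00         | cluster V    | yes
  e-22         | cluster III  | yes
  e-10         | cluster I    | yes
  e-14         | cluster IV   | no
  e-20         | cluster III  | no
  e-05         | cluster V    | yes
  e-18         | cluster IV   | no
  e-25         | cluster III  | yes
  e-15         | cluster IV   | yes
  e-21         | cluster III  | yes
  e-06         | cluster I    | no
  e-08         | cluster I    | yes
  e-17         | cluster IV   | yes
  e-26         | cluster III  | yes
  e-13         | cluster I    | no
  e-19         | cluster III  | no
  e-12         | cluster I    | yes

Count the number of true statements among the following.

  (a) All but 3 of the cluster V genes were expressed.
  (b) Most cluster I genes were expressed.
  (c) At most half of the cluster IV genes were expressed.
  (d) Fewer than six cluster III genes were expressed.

4

(a) cluster V: |A| = 6, |A ∩ B| = 3; needs |A ∖ B| = 3 — true.
(b) cluster I: |A| = 8, |A ∩ B| = 5; needs |A ∩ B| > |A ∖ B| — true.
(c) cluster IV: |A| = 5, |A ∩ B| = 2; needs |A ∩ B| ≤ |A ∖ B| — true.
(d) cluster III: |A| = 8, |A ∩ B| = 5; needs |A ∩ B| < 6 — true.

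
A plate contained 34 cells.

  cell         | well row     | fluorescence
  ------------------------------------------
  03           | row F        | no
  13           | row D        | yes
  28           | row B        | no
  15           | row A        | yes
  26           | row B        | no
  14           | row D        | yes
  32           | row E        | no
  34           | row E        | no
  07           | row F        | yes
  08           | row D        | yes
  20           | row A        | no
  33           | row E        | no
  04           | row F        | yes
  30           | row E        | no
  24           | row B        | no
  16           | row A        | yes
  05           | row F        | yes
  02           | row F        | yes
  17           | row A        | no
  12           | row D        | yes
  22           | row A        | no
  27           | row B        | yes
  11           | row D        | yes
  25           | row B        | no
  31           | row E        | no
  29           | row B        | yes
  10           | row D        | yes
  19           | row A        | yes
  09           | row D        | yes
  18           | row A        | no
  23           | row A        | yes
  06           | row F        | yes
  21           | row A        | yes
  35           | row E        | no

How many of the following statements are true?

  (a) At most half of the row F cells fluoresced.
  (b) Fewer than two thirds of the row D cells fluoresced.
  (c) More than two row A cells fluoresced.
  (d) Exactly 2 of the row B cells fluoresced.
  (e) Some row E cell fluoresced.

2

(a) row F: |A| = 6, |A ∩ B| = 5; needs |A ∩ B| ≤ |A ∖ B| — false.
(b) row D: |A| = 7, |A ∩ B| = 7; needs |A ∩ B| / |A| < 2/3 — false.
(c) row A: |A| = 9, |A ∩ B| = 5; needs |A ∩ B| > 2 — true.
(d) row B: |A| = 6, |A ∩ B| = 2; needs |A ∩ B| = 2 — true.
(e) row E: |A| = 6, |A ∩ B| = 0; needs A ∩ B ≠ ∅ (|A ∩ B| ≥ 1) — false.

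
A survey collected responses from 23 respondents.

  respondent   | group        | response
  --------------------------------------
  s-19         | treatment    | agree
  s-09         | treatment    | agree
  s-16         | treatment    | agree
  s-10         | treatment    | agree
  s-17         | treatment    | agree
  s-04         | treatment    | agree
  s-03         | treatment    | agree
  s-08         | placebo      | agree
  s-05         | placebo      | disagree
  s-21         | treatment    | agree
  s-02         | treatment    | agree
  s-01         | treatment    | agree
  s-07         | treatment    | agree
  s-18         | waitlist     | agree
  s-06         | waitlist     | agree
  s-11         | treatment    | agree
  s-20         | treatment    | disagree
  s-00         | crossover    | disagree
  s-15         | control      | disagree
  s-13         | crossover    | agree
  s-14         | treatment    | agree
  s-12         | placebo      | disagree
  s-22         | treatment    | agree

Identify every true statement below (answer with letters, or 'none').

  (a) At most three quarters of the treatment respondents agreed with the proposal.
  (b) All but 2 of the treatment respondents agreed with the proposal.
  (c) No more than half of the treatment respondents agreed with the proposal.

none

|A| = 15, |A ∩ B| = 14, |A ∖ B| = 1.
(a) |A ∩ B| / |A| ≤ 3/4: fails.
(b) |A ∖ B| = 2: fails.
(c) |A ∩ B| ≤ |A ∖ B|: fails.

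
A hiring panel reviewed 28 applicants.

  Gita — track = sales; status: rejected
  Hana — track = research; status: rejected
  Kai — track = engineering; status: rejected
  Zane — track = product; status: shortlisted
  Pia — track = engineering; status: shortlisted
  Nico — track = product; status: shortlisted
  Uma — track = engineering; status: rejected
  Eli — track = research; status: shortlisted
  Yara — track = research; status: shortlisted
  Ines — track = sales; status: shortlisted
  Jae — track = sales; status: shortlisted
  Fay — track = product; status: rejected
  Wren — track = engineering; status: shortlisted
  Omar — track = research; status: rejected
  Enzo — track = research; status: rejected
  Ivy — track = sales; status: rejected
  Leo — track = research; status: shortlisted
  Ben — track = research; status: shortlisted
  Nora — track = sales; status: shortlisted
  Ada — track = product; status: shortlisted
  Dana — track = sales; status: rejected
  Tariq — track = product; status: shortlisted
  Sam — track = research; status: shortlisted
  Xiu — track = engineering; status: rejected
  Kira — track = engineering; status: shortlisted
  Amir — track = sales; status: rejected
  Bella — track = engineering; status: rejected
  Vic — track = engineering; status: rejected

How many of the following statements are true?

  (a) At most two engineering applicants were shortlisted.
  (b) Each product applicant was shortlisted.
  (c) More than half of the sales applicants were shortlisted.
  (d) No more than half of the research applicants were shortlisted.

(a) engineering: |A| = 8, |A ∩ B| = 3; needs |A ∩ B| ≤ 2 — false.
(b) product: |A| = 5, |A ∩ B| = 4; needs A ⊆ B, i.e. every element of A is in B (|A ∖ B| = 0) — false.
(c) sales: |A| = 7, |A ∩ B| = 3; needs |A ∩ B| > |A ∖ B| — false.
(d) research: |A| = 8, |A ∩ B| = 5; needs |A ∩ B| ≤ |A ∖ B| — false.

0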